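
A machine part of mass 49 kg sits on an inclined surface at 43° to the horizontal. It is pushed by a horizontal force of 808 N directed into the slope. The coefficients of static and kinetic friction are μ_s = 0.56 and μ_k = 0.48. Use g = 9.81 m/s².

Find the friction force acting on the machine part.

f ≈ 263 N (down the incline)

Resolve perpendicular to the incline: N = m g cos θ + P sin θ = 49×9.81×cos 43° + 808×sin 43° = 902.6 N.
Along the incline, the net driving force (taking up-slope positive) is P cos θ − m g sin θ = 590.9 − 327.8 = 263.1 N, so equilibrium requires friction f = -263.1 N (down-slope).
The limit of static friction is μ_s N = 505.5 N.
Since 263.1 N is within the 505.5 N limit, the machine part stays put and friction is exactly 263 N.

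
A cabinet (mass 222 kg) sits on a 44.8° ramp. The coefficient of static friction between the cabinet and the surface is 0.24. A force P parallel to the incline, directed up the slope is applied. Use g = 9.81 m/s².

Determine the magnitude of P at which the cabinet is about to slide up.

P ≈ 1910 N

At impending motion up the slope, friction acts down-slope at its limit: f = μ_s N.
P is parallel to the surface, so N = m g cos θ = 1550 N.
Along the incline: P = m g sin θ + μ_s N = 1530 + 0.24×1550 = 1910 N.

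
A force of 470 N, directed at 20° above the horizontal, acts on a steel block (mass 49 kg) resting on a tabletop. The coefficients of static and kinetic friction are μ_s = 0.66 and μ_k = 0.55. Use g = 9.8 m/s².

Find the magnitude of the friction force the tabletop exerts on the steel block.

f ≈ 176 N

Vertical equilibrium gives N = m g − P sin α = 319.5 N.
The horizontal driving force is P cos α = 441.7 N, so equilibrium needs friction f = 441.7 N.
μ_s N = 0.66 × 319.5 = 210.8 N.
441.7 > 210.8 N → the steel block slides; f = μ_k N = 0.55×319.5 = 176 N.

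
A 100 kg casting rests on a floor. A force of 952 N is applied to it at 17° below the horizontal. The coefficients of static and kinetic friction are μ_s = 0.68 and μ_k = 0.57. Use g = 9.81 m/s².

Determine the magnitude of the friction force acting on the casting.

N = m g + P sin α = 981 + 952×sin 17° = 1259 N.
Horizontally, friction must balance P cos α = 910.4 N.
μ_s N = 0.68 × 1259 = 856.3 N.
The required friction exceeds μ_s N, so the casting moves and f = μ_k N = 718 N.

f ≈ 718 N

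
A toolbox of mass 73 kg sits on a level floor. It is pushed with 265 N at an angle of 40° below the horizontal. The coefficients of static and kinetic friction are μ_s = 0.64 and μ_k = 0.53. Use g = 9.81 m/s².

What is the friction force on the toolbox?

f ≈ 203 N

The vertical component of P adds to the normal force: N = m g + P sin α = 716.1 + 170.3 = 886.5 N.
Horizontally, friction must balance P cos α = 203 N.
The static-friction limit is μ_s N = 567.3 N.
203 ≤ 567.3 N → static; friction equals the required 203 N.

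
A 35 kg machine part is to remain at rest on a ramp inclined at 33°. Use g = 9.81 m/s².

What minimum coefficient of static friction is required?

At the slip threshold m g sin θ = μ_s m g cos θ, so μ_s,min = tan θ.
μ_s,min = tan 33° = 0.649.

μ_s,min ≈ 0.649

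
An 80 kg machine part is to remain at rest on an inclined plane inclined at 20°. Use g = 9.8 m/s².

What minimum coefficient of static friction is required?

μ_s,min ≈ 0.364

At the slip threshold m g sin θ = μ_s m g cos θ, so μ_s,min = tan θ.
μ_s,min = tan 20° = 0.364.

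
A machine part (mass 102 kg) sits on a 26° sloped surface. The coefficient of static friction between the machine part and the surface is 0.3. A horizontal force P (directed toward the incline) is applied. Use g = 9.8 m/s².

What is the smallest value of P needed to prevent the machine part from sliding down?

P_min ≈ 164 N

The machine part tends to slide down (tan θ > μ_s), so at the point of impending slip friction acts up-slope at its limit: f = μ_s N.
Perpendicular to the incline: N = m g cos θ + P sin θ.
Along the incline: P cos θ + μ_s N = m g sin θ, i.e. P cos θ + μ_s (m g cos θ + P sin θ) = m g sin θ.
Solving, P (cos θ + μ_s sin θ) = m g (sin θ − μ_s cos θ), so P = 1000×0.1687/1.03 = 164 N.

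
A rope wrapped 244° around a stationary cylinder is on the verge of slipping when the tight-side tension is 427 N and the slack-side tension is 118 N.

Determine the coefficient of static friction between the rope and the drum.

μ ≈ 0.302

T₂/T₁ = e^{μβ} → μ = ln(T₂/T₁)/β.
β = 244° = 4.259 rad.
μ = ln(427/118)/4.259 = ln(3.619)/4.259 = 0.302.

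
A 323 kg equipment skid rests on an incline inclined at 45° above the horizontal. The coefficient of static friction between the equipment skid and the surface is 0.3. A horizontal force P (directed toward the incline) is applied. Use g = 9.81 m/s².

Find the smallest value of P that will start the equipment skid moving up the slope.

At impending motion up the slope, friction acts down-slope at its limit: f = μ_s N.
Perpendicular to the incline: N = m g cos θ + P sin θ.
Along the incline: P cos θ = m g sin θ + μ_s N = m g sin θ + μ_s (m g cos θ + P sin θ).
Solving, P (cos θ − μ_s sin θ) = m g (sin θ + μ_s cos θ), so P = 323×9.81×(sin 45° + 0.3 cos 45°)/(cos 45° − 0.3 sin 45°) = 3170×0.9192/0.495 = 5880 N.

P ≈ 5880 N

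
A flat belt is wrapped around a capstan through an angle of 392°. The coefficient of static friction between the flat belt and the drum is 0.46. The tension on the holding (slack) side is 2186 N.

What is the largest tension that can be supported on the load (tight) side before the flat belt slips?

T_max ≈ 50900 N

At impending slip the capstan equation gives T₂/T₁ = e^{μβ} with β in radians.
β = 392° × π/180 = 6.842 rad.
e^{μβ} = e^{0.46×6.842} = 23.27.
T₂ = T₁ · e^{μβ} = 2186 × 23.27 = 50900 N.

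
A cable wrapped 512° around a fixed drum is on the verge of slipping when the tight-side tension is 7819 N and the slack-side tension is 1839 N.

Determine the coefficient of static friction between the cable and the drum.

μ ≈ 0.162

T₂/T₁ = e^{μβ} → μ = ln(T₂/T₁)/β.
β = 512° = 8.936 rad.
μ = ln(7819/1839)/8.936 = ln(4.252)/8.936 = 0.162.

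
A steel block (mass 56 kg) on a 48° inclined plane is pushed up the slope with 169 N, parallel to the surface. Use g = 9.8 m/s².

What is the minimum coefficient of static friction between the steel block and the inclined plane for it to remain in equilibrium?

μ_s,min ≈ 0.65

N = m g cos θ = 367.2 N.
Friction must make up the shortfall along the incline: f = m g sin θ − P = 407.8 − 169 = 238.8 N.
At the threshold f = μ_s N, so μ_s,min = 238.8/367.2 = 0.65.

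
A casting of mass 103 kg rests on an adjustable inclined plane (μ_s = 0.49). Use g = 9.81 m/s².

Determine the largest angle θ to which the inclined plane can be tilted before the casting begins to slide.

θ_max ≈ 26.1°

At the slip threshold, m g sin θ = μ_s · m g cos θ, so tan θ = μ_s.
θ_max = arctan(0.49) = 26.1°.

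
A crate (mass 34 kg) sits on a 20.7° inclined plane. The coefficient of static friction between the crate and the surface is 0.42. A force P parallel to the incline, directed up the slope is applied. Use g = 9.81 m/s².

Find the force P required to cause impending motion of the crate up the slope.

P ≈ 249 N

At impending motion up the slope, friction acts down-slope at its limit: f = μ_s N.
P is parallel to the surface, so N = m g cos θ = 312 N.
Along the incline: P = m g sin θ + μ_s N = 118 + 0.42×312 = 249 N.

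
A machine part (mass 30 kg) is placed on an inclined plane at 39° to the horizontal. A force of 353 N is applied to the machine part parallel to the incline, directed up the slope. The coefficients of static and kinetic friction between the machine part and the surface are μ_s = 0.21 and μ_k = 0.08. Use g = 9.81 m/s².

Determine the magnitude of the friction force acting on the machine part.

f ≈ 18.3 N (down the incline)

The normal reaction is N = m g cos θ = 228.7 N.
Parallel to the incline, ΣF = 0 gives f = m g sin θ − P = 185.2 − 353 = -167.8 N (up-slope positive).
The static-friction ceiling is μ_s N = 0.21 × 228.7 = 48.03 N.
Since |-167.8| > 48.03 N, static friction cannot hold it; the machine part slides up the incline and kinetic friction applies: f = μ_k N = 0.08 × 228.7 = 18.3 N.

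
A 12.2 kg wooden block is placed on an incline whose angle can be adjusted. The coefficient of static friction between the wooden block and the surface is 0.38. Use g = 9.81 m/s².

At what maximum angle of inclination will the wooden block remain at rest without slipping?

θ_max ≈ 20.8°

At the slip threshold, m g sin θ = μ_s · m g cos θ, so tan θ = μ_s.
θ_max = arctan(0.38) = 20.8°.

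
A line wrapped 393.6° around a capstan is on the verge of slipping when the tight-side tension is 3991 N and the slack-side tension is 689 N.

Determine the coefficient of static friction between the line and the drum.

T₂/T₁ = e^{μβ} → μ = ln(T₂/T₁)/β.
β = 393.6° = 6.87 rad.
μ = ln(3991/689)/6.87 = ln(5.792)/6.87 = 0.256.

μ ≈ 0.256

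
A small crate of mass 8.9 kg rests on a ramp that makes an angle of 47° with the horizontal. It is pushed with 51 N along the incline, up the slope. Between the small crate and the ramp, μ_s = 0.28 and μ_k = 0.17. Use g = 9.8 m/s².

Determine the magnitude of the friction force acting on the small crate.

Normal force: N = m g cos θ = 8.9 × 9.8 × cos 47° = 59.48 N.
Parallel to the incline, ΣF = 0 gives f = m g sin θ − P = 63.79 − 51 = 12.79 N (up-slope positive).
The static-friction ceiling is μ_s N = 0.28 × 59.48 = 16.66 N.
Since |12.79| ≤ 16.66 N, the small crate remains in static equilibrium and friction takes exactly the required value.

f ≈ 12.8 N (up the incline)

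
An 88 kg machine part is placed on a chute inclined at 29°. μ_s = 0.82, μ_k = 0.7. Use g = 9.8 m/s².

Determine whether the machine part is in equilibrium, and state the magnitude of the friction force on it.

f ≈ 418 N

N = m g cos θ = 754 N.
Down-slope weight component: m g sin θ = 418 N.
μ_s N = 619 N.
418 ≤ 619 N, so it stays put; friction = 418 N.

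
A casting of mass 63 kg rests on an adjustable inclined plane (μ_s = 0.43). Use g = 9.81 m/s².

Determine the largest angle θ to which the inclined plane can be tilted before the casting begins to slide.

At the slip threshold, m g sin θ = μ_s · m g cos θ, so tan θ = μ_s.
θ_max = arctan(0.43) = 23.3°.

θ_max ≈ 23.3°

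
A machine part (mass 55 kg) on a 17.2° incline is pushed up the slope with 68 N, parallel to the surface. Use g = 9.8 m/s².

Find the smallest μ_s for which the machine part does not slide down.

μ_s,min ≈ 0.177

N = m g cos θ = 514.9 N.
Friction must make up the shortfall along the incline: f = m g sin θ − P = 159.4 − 68 = 91.39 N.
At the threshold f = μ_s N, so μ_s,min = 91.39/514.9 = 0.177.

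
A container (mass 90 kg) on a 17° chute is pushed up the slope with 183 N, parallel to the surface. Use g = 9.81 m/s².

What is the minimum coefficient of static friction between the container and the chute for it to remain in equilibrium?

N = m g cos θ = 844.3 N.
Friction must make up the shortfall along the incline: f = m g sin θ − P = 258.1 − 183 = 75.13 N.
At the threshold f = μ_s N, so μ_s,min = 75.13/844.3 = 0.089.

μ_s,min ≈ 0.089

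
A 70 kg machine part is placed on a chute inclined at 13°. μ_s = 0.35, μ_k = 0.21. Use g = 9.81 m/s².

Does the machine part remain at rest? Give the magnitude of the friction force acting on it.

f ≈ 154 N

N = m g cos θ = 669 N.
Down-slope weight component: m g sin θ = 154 N.
μ_s N = 234 N.
154 ≤ 234 N, so it stays put; friction = 154 N.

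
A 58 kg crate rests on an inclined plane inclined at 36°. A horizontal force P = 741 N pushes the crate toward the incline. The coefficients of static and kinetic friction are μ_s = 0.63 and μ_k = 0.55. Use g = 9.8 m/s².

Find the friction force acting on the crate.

The horizontal push has a component P sin θ into the surface, so N = m g cos θ + P sin θ = 459.8 + 435.5 = 895.4 N.
Parallel to the incline: P cos θ − m g sin θ = 599.5 − 334.1 = 265.4 N; the friction needed to balance this is 265.4 N acting down the slope.
Maximum static friction: μ_s N = 0.63 × 895.4 = 564.1 N.
Since 265.4 N is within the 564.1 N limit, the crate stays put and friction is exactly 265 N.

f ≈ 265 N (down the incline)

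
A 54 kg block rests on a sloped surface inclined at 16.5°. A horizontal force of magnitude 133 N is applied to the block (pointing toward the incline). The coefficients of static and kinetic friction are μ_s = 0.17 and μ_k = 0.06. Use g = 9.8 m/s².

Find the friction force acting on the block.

The horizontal push has a component P sin θ into the surface, so N = m g cos θ + P sin θ = 507.4 + 37.77 = 545.2 N.
Along the incline, the net driving force (taking up-slope positive) is P cos θ − m g sin θ = 127.5 − 150.3 = -22.78 N, so equilibrium requires friction f = 22.78 N (up-slope).
Maximum static friction: μ_s N = 0.17 × 545.2 = 92.68 N.
|f_req| = 22.78 ≤ 92.68 N → the block is in equilibrium; friction equals the required value.

f ≈ 22.8 N (up the incline)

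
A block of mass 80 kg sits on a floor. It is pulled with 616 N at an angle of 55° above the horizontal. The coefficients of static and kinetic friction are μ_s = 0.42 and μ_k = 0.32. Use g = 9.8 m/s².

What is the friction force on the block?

The vertical component of P reduces the normal force: N = m g − P sin α = 784 − 504.6 = 279.4 N.
The horizontal driving force is P cos α = 353.3 N, so equilibrium needs friction f = 353.3 N.
The static-friction limit is μ_s N = 117.3 N.
The required friction exceeds μ_s N, so the block moves and f = μ_k N = 89.4 N.

f ≈ 89.4 N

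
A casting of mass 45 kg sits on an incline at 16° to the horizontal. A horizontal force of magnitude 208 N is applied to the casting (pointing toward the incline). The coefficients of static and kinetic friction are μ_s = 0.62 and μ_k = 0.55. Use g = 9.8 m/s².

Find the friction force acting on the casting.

Normal direction: N = m g cos θ + P sin θ = 481.2 N.
Parallel to the incline: P cos θ − m g sin θ = 199.9 − 121.6 = 78.39 N; the friction needed to balance this is 78.39 N acting down the slope.
Maximum static friction: μ_s N = 0.62 × 481.2 = 298.4 N.
|f_req| = 78.39 ≤ 298.4 N → the casting is in equilibrium; friction equals the required value.

f ≈ 78.4 N (down the incline)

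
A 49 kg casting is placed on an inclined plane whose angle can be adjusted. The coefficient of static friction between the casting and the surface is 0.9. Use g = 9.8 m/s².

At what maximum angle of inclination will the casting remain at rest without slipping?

θ_max ≈ 42°

At the slip threshold, m g sin θ = μ_s · m g cos θ, so tan θ = μ_s.
θ_max = arctan(0.9) = 42°.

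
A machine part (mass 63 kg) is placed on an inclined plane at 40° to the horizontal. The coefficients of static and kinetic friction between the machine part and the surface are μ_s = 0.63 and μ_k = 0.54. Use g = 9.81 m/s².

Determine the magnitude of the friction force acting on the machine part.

The normal reaction is N = m g cos θ = 473.4 N.
Along the slope the weight component is m g sin θ = 397.3 N; friction must supply exactly this, acting up-slope.
Maximum static friction available: μ_s N = 0.63 × 473.4 = 298.3 N.
|397.3| exceeds 298.3 N, so the machine part slips down-slope; friction is kinetic, f = μ_k N = 0.54×473.4 = 256 N.

f ≈ 256 N (up the incline)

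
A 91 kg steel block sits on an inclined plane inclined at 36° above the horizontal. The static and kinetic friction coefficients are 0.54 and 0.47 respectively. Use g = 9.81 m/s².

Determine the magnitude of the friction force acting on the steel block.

Normal force: N = m g cos θ = 91 × 9.81 × cos 36° = 722.2 N.
Along the slope the weight component is m g sin θ = 524.7 N; friction must supply exactly this, acting up-slope.
Maximum static friction available: μ_s N = 0.54 × 722.2 = 390 N.
Since |524.7| > 390 N, static friction cannot hold it; the steel block slides down the incline and kinetic friction applies: f = μ_k N = 0.47 × 722.2 = 339 N.

f ≈ 339 N (up the incline)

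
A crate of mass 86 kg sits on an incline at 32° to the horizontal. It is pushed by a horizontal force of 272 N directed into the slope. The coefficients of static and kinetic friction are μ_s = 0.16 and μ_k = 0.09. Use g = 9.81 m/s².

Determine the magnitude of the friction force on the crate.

Normal direction: N = m g cos θ + P sin θ = 859.6 N.
Along the incline, the net driving force (taking up-slope positive) is P cos θ − m g sin θ = 230.7 − 447.1 = -216.4 N, so equilibrium requires friction f = 216.4 N (up-slope).
The limit of static friction is μ_s N = 137.5 N.
|f_req| = 216.4 > 137.5 N → the crate slides down the incline; f = μ_k N = 0.09 × 859.6 = 77.4 N.

f ≈ 77.4 N (up the incline)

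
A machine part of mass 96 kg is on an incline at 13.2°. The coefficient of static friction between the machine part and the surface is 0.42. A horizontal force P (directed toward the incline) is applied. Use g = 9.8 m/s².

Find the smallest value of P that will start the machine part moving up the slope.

P ≈ 683 N

At impending motion up the slope, friction acts down-slope at its limit: f = μ_s N.
Perpendicular to the incline: N = m g cos θ + P sin θ.
Along the incline: P cos θ = m g sin θ + μ_s N = m g sin θ + μ_s (m g cos θ + P sin θ).
Solving, P (cos θ − μ_s sin θ) = m g (sin θ + μ_s cos θ), so P = 96×9.8×(sin 13.2° + 0.42 cos 13.2°)/(cos 13.2° − 0.42 sin 13.2°) = 941×0.6373/0.8777 = 683 N.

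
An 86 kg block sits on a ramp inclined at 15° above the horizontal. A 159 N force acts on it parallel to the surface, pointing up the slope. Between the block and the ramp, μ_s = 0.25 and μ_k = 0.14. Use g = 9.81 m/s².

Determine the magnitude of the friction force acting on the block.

Normal force: N = m g cos θ = 86 × 9.81 × cos 15° = 814.9 N.
Parallel to the incline, ΣF = 0 gives f = m g sin θ − P = 218.4 − 159 = 59.36 N (up-slope positive).
Static friction can supply at most μ_s N = 203.7 N.
Since |59.36| ≤ 203.7 N, the block remains in static equilibrium and friction takes exactly the required value.

f ≈ 59.4 N (up the incline)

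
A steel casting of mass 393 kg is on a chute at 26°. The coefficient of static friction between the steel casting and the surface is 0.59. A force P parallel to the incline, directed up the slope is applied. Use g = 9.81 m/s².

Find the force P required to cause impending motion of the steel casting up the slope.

P ≈ 3730 N

At impending motion up the slope, friction acts down-slope at its limit: f = μ_s N.
P is parallel to the surface, so N = m g cos θ = 3470 N.
Along the incline: P = m g sin θ + μ_s N = 1690 + 0.59×3470 = 3730 N.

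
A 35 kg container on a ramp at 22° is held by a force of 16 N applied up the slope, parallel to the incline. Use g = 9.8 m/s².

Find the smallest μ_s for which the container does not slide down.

μ_s,min ≈ 0.354

N = m g cos θ = 318 N.
Friction must make up the shortfall along the incline: f = m g sin θ − P = 128.5 − 16 = 112.5 N.
At the threshold f = μ_s N, so μ_s,min = 112.5/318 = 0.354.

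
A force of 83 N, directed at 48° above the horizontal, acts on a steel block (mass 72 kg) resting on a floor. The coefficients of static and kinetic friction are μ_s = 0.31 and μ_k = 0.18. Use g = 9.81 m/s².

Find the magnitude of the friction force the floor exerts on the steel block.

f ≈ 55.5 N

The vertical component of P reduces the normal force: N = m g − P sin α = 706.3 − 61.68 = 644.6 N.
Horizontally, friction must balance P cos α = 55.54 N.
The static-friction limit is μ_s N = 199.8 N.
55.54 ≤ 199.8 N → static; friction equals the required 55.5 N.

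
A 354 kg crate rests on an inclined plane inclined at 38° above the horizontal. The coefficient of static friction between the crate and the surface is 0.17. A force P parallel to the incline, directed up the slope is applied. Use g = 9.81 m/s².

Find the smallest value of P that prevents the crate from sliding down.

P_min ≈ 1670 N

The crate tends to slide down (tan θ > μ_s), so at the point of impending slip friction acts up-slope at its limit: f = μ_s N.
P is parallel to the surface, so N = m g cos θ = 2740 N.
Along the incline: P + μ_s N = m g sin θ, so P = 2140 − 0.17×2740 = 1670 N.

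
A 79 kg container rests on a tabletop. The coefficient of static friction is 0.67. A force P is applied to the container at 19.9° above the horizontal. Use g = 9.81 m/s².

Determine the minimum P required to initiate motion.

N = m g − P sin α (the pull lifts the container).
At impending slip, P cos α = μ_s N = μ_s (m g − P sin α).
Solving: P (cos α + μ_s sin α) = μ_s m g → P = 0.67×775/(cos 19.9° + 0.67 sin 19.9°) = 519/1.168 = 444 N.

P ≈ 444 N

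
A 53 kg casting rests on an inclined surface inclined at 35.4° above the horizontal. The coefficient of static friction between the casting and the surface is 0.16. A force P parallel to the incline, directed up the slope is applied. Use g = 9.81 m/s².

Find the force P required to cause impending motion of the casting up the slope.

P ≈ 369 N

At impending motion up the slope, friction acts down-slope at its limit: f = μ_s N.
P is parallel to the surface, so N = m g cos θ = 424 N.
Along the incline: P = m g sin θ + μ_s N = 301 + 0.16×424 = 369 N.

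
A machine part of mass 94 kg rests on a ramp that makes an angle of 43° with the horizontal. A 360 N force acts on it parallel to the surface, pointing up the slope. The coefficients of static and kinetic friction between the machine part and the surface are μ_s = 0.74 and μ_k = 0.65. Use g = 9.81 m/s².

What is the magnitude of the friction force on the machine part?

Normal force: N = m g cos θ = 94 × 9.81 × cos 43° = 674.4 N.
Parallel to the incline, ΣF = 0 gives f = m g sin θ − P = 628.9 − 360 = 268.9 N (up-slope positive).
The static-friction ceiling is μ_s N = 0.74 × 674.4 = 499.1 N.
Since |268.9| ≤ 499.1 N, the machine part remains in static equilibrium and friction takes exactly the required value.

f ≈ 269 N (up the incline)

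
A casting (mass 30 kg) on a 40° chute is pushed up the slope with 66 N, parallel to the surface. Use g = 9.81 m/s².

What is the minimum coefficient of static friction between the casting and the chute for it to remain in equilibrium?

μ_s,min ≈ 0.546

N = m g cos θ = 225.4 N.
Friction must make up the shortfall along the incline: f = m g sin θ − P = 189.2 − 66 = 123.2 N.
At the threshold f = μ_s N, so μ_s,min = 123.2/225.4 = 0.546.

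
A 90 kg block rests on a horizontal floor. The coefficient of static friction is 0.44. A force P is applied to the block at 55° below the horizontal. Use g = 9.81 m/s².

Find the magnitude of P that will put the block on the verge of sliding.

N = m g + P sin α (the push presses the block into the horizontal floor).
At impending slip, P cos α = μ_s N = μ_s (m g + P sin α).
Solving: P (cos α − μ_s sin α) = μ_s m g → P = 0.44×883/(cos 55° − 0.44 sin 55°) = 388/0.2131 = 1820 N.

P ≈ 1820 N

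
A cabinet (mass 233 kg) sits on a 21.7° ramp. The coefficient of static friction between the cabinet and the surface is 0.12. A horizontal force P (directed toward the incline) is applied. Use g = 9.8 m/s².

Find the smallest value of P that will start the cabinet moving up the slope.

At impending motion up the slope, friction acts down-slope at its limit: f = μ_s N.
Perpendicular to the incline: N = m g cos θ + P sin θ.
Along the incline: P cos θ = m g sin θ + μ_s N = m g sin θ + μ_s (m g cos θ + P sin θ).
Solving, P (cos θ − μ_s sin θ) = m g (sin θ + μ_s cos θ), so P = 233×9.8×(sin 21.7° + 0.12 cos 21.7°)/(cos 21.7° − 0.12 sin 21.7°) = 2280×0.4812/0.8848 = 1240 N.

P ≈ 1240 N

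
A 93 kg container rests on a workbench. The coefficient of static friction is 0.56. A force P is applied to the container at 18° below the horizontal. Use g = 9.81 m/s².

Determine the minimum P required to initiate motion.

P ≈ 657 N

N = m g + P sin α (the push presses the container into the workbench).
At impending slip, P cos α = μ_s N = μ_s (m g + P sin α).
Solving: P (cos α − μ_s sin α) = μ_s m g → P = 0.56×912/(cos 18° − 0.56 sin 18°) = 511/0.778 = 657 N.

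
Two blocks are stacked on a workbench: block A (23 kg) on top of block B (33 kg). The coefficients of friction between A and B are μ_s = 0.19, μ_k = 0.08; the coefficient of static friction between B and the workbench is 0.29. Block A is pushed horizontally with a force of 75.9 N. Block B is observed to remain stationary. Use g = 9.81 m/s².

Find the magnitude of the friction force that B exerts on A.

Between the blocks, N₁ = m_A g = 225.6 N.
So the A–B interface can sustain at most μ_s N₁ = 42.87 N of static friction.
Since P = 75.9 N > 42.87 N, A slides on B; the A–B friction is kinetic: f₁ = μ_k N₁ = 0.08×225.6 = 18.1 N.
B experiences an equal 18.1 N forward from A (third law). B is in equilibrium, so the floor supplies f₂ = 18.1 N of static friction (limit μ_s(m_A+m_B)g = 159.3 N, not exceeded).

f ≈ 18.1 N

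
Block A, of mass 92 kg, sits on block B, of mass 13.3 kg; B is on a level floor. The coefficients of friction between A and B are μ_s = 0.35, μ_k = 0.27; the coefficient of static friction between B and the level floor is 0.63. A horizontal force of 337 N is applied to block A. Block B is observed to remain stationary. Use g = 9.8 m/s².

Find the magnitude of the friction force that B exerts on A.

f ≈ 243 N

The normal force B exerts on A is simply A's weight, N₁ = 901.6 N.
So the A–B interface can sustain at most μ_s N₁ = 315.6 N of static friction.
Since P = 337 N > 315.6 N, A slides on B; the A–B friction is kinetic: f₁ = μ_k N₁ = 0.27×901.6 = 243 N.
B experiences an equal 243 N forward from A (third law). B is in equilibrium, so the floor supplies f₂ = 243 N of static friction (limit μ_s(m_A+m_B)g = 650.1 N, not exceeded).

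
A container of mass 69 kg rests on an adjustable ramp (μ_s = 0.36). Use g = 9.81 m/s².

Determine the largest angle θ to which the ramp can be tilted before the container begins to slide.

At the slip threshold, m g sin θ = μ_s · m g cos θ, so tan θ = μ_s.
θ_max = arctan(0.36) = 19.8°.

θ_max ≈ 19.8°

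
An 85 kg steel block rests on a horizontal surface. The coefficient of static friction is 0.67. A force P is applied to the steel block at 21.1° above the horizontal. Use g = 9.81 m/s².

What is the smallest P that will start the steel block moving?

N = m g − P sin α (the pull lifts the steel block).
At impending slip, P cos α = μ_s N = μ_s (m g − P sin α).
Solving: P (cos α + μ_s sin α) = μ_s m g → P = 0.67×834/(cos 21.1° + 0.67 sin 21.1°) = 559/1.174 = 476 N.

P ≈ 476 N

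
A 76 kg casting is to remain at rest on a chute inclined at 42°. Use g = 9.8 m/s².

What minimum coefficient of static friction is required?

μ_s,min ≈ 0.9

At the slip threshold m g sin θ = μ_s m g cos θ, so μ_s,min = tan θ.
μ_s,min = tan 42° = 0.9.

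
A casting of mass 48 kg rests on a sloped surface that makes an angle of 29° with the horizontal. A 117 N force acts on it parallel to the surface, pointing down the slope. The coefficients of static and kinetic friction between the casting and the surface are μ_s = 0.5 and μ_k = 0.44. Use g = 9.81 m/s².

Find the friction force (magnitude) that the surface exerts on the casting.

Perpendicular to the surface, N = m g cos θ = 48·9.81·cos 29° = 411.8 N.
Parallel to the incline, ΣF = 0 gives f = m g sin θ + P = 228.3 + 117 = 345.3 N (up-slope positive).
Static friction can supply at most μ_s N = 205.9 N.
Since |345.3| > 205.9 N, static friction cannot hold it; the casting slides down the incline and kinetic friction applies: f = μ_k N = 0.44 × 411.8 = 181 N.

f ≈ 181 N (up the incline)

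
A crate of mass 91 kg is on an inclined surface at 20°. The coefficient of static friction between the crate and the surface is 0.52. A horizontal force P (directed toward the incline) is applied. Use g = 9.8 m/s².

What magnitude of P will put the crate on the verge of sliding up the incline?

At impending motion up the slope, friction acts down-slope at its limit: f = μ_s N.
Perpendicular to the incline: N = m g cos θ + P sin θ.
Along the incline: P cos θ = m g sin θ + μ_s N = m g sin θ + μ_s (m g cos θ + P sin θ).
Solving, P (cos θ − μ_s sin θ) = m g (sin θ + μ_s cos θ), so P = 91×9.8×(sin 20° + 0.52 cos 20°)/(cos 20° − 0.52 sin 20°) = 892×0.8307/0.7618 = 972 N.

P ≈ 972 N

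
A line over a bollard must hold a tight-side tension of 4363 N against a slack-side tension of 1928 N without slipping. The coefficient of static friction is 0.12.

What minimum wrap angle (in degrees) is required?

T₂/T₁ = e^{μβ} → β = ln(T₂/T₁)/μ.
β = ln(4363/1928)/0.12 = 0.8167/0.12 = 6.806 rad.
In degrees: β = 6.806 × 180/π = 390°.

β_min ≈ 390°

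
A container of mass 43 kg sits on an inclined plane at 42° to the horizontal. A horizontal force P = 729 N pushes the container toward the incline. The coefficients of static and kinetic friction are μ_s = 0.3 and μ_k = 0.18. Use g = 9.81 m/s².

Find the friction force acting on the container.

f ≈ 144 N (down the incline)

Normal direction: N = m g cos θ + P sin θ = 801.3 N.
Along the incline, the net driving force (taking up-slope positive) is P cos θ − m g sin θ = 541.8 − 282.3 = 259.5 N, so equilibrium requires friction f = -259.5 N (down-slope).
Maximum static friction: μ_s N = 0.3 × 801.3 = 240.4 N.
|f_req| = 259.5 > 240.4 N → the container slides up the incline; f = μ_k N = 0.18 × 801.3 = 144 N.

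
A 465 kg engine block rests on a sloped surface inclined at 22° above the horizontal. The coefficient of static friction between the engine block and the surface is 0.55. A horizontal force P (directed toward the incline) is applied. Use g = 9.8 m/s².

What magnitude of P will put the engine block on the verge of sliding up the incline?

At impending motion up the slope, friction acts down-slope at its limit: f = μ_s N.
Perpendicular to the incline: N = m g cos θ + P sin θ.
Along the incline: P cos θ = m g sin θ + μ_s N = m g sin θ + μ_s (m g cos θ + P sin θ).
Solving, P (cos θ − μ_s sin θ) = m g (sin θ + μ_s cos θ), so P = 465×9.8×(sin 22° + 0.55 cos 22°)/(cos 22° − 0.55 sin 22°) = 4560×0.8846/0.7212 = 5590 N.

P ≈ 5590 N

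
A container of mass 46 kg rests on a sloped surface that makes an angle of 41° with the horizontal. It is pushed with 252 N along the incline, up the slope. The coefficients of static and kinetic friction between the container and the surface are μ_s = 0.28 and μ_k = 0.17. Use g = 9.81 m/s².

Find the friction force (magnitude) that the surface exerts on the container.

f ≈ 44.1 N (up the incline)

The normal reaction is N = m g cos θ = 340.6 N.
Parallel to the incline, ΣF = 0 gives f = m g sin θ − P = 296.1 − 252 = 44.05 N (up-slope positive).
Maximum static friction available: μ_s N = 0.28 × 340.6 = 95.36 N.
Since |44.05| ≤ 95.36 N, static friction is sufficient; f equals the required value, not μ_s N.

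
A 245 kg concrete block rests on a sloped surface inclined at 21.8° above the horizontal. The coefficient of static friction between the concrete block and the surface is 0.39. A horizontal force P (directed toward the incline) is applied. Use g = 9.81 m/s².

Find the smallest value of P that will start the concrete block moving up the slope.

At impending motion up the slope, friction acts down-slope at its limit: f = μ_s N.
Perpendicular to the incline: N = m g cos θ + P sin θ.
Along the incline: P cos θ = m g sin θ + μ_s N = m g sin θ + μ_s (m g cos θ + P sin θ).
Solving, P (cos θ − μ_s sin θ) = m g (sin θ + μ_s cos θ), so P = 245×9.81×(sin 21.8° + 0.39 cos 21.8°)/(cos 21.8° − 0.39 sin 21.8°) = 2400×0.7335/0.7837 = 2250 N.

P ≈ 2250 N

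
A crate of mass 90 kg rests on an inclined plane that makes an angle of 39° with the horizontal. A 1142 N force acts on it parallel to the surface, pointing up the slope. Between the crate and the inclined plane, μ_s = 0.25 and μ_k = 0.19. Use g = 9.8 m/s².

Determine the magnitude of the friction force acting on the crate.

f ≈ 130 N (down the incline)

The normal reaction is N = m g cos θ = 685.4 N.
For equilibrium along the incline the friction force must supply f = m g sin θ − P = 555.1 − 1142 = -586.9 N (positive meaning up-slope).
Static friction can supply at most μ_s N = 171.4 N.
|-586.9| exceeds 171.4 N, so the crate slips up-slope; friction is kinetic, f = μ_k N = 0.19×685.4 = 130 N.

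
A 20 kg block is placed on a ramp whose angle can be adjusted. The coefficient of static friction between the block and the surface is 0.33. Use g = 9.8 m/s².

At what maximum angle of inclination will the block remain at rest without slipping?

At the slip threshold, m g sin θ = μ_s · m g cos θ, so tan θ = μ_s.
θ_max = arctan(0.33) = 18.3°.

θ_max ≈ 18.3°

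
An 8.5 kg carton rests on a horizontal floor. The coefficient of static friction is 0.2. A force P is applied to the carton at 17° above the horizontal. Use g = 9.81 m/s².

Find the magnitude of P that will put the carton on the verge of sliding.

P ≈ 16.4 N

N = m g − P sin α (the pull lifts the carton).
At impending slip, P cos α = μ_s N = μ_s (m g − P sin α).
Solving: P (cos α + μ_s sin α) = μ_s m g → P = 0.2×83.4/(cos 17° + 0.2 sin 17°) = 16.7/1.015 = 16.4 N.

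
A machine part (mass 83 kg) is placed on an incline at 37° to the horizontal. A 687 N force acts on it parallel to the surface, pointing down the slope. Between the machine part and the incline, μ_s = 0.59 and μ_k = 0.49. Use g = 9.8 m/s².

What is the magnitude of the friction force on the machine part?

Perpendicular to the surface, N = m g cos θ = 83·9.8·cos 37° = 649.6 N.
Parallel to the incline, ΣF = 0 gives f = m g sin θ + P = 489.5 + 687 = 1177 N (up-slope positive).
Static friction can supply at most μ_s N = 383.3 N.
Since |1177| > 383.3 N, static friction cannot hold it; the machine part slides down the incline and kinetic friction applies: f = μ_k N = 0.49 × 649.6 = 318 N.

f ≈ 318 N (up the incline)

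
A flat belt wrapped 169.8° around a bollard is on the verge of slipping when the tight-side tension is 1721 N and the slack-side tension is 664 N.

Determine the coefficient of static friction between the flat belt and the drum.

T₂/T₁ = e^{μβ} → μ = ln(T₂/T₁)/β.
β = 169.8° = 2.964 rad.
μ = ln(1721/664)/2.964 = ln(2.592)/2.964 = 0.321.

μ ≈ 0.321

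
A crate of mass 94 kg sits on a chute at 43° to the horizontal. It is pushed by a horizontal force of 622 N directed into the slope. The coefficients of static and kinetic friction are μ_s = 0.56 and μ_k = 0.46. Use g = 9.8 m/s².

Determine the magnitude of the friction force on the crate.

Normal direction: N = m g cos θ + P sin θ = 1098 N.
Parallel to the incline: P cos θ − m g sin θ = 454.9 − 628.3 = -173.4 N; the friction needed to balance this is 173.4 N acting up the slope.
The limit of static friction is μ_s N = 614.8 N.
|f_req| = 173.4 ≤ 614.8 N → the crate is in equilibrium; friction equals the required value.

f ≈ 173 N (up the incline)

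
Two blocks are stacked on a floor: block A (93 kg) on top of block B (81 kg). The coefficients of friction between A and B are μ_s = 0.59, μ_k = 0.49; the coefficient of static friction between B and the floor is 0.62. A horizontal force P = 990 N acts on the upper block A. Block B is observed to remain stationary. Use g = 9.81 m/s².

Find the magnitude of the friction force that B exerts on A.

Between the blocks, N₁ = m_A g = 912.3 N.
So the A–B interface can sustain at most μ_s N₁ = 538.3 N of static friction.
P = 990 N exceeds that limit, so A slips over B and the interface friction becomes kinetic: f₁ = μ_k N₁ = 0.49×912.3 = 447 N.
By Newton's third law B feels 447 N forward from A. With B stationary, the floor's static friction on B balances it: f₂ = 447 N (well within μ_s(m_A+m_B)g = 1058 N).

f ≈ 447 N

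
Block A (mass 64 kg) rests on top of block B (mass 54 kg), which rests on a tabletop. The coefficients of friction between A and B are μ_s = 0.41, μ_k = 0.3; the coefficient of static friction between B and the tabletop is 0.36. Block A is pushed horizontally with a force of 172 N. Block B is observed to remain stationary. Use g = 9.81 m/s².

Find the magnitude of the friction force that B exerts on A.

f ≈ 172 N

Between the blocks, N₁ = m_A g = 627.8 N.
So the A–B interface can sustain at most μ_s N₁ = 257.4 N of static friction.
P = 172 N is within that limit, so A and B move together (both at rest); the A–B friction is simply f₁ = P = 172 N.
B experiences an equal 172 N forward from A (third law). B is in equilibrium, so the floor supplies f₂ = 172 N of static friction (limit μ_s(m_A+m_B)g = 416.7 N, not exceeded).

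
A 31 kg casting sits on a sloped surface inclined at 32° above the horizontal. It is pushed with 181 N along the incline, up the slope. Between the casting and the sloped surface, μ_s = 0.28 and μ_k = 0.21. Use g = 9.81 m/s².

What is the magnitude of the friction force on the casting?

f ≈ 19.8 N (down the incline)

Normal force: N = m g cos θ = 31 × 9.81 × cos 32° = 257.9 N.
The friction needed for equilibrium is m g sin θ − P = 161.2 − 181 = -19.85 N, measured positive up-slope.
Static friction can supply at most μ_s N = 72.21 N.
Since |-19.85| ≤ 72.21 N, static friction is sufficient; f equals the required value, not μ_s N.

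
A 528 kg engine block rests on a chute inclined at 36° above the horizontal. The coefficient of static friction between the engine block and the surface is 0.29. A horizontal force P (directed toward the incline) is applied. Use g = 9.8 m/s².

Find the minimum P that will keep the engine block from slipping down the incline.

The engine block tends to slide down (tan θ > μ_s), so at the point of impending slip friction acts up-slope at its limit: f = μ_s N.
Perpendicular to the incline: N = m g cos θ + P sin θ.
Along the incline: P cos θ + μ_s N = m g sin θ, i.e. P cos θ + μ_s (m g cos θ + P sin θ) = m g sin θ.
Solving, P (cos θ + μ_s sin θ) = m g (sin θ − μ_s cos θ), so P = 5170×0.3532/0.9795 = 1870 N.

P_min ≈ 1870 N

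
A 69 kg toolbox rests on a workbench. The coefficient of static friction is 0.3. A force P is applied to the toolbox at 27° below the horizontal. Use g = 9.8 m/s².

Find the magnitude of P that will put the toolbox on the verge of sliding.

P ≈ 269 N

N = m g + P sin α (the push presses the toolbox into the workbench).
At impending slip, P cos α = μ_s N = μ_s (m g + P sin α).
Solving: P (cos α − μ_s sin α) = μ_s m g → P = 0.3×676/(cos 27° − 0.3 sin 27°) = 203/0.7548 = 269 N.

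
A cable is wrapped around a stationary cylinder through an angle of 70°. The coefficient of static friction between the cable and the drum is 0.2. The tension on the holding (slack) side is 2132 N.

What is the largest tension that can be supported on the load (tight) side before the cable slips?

At impending slip the capstan equation gives T₂/T₁ = e^{μβ} with β in radians.
β = 70° × π/180 = 1.222 rad.
e^{μβ} = e^{0.2×1.222} = 1.277.
T₂ = T₁ · e^{μβ} = 2132 × 1.277 = 2720 N.

T_max ≈ 2720 N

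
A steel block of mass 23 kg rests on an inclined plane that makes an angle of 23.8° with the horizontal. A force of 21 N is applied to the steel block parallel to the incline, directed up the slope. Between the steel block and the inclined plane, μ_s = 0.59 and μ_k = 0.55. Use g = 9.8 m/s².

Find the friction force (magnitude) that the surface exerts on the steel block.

f ≈ 70 N (up the incline)

Perpendicular to the surface, N = m g cos θ = 23·9.8·cos 23.8° = 206.2 N.
The friction needed for equilibrium is m g sin θ − P = 90.96 − 21 = 69.96 N, measured positive up-slope.
Maximum static friction available: μ_s N = 0.59 × 206.2 = 121.7 N.
Since |69.96| ≤ 121.7 N, the steel block remains in static equilibrium and friction takes exactly the required value.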